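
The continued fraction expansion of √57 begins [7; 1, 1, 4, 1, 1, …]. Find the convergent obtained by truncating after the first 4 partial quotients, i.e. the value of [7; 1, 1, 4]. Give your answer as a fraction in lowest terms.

68/9

Use the convergent recurrence hₖ = aₖ·hₖ₋₁ + hₖ₋₂ (and likewise for the denominators kₖ):
a_0 = 7: 7/1
a_1 = 1: 8/1
a_2 = 1: 15/2
a_3 = 4: 68/9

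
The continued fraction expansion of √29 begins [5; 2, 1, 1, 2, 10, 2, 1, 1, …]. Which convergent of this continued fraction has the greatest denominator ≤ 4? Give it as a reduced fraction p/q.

a_0 = 5: 5/1  (≤ bound)
a_1 = 2: 11/2  (≤ bound)
a_2 = 1: 16/3  (≤ bound)
a_3 = 1: 27/5  (> 4, stop)

16/3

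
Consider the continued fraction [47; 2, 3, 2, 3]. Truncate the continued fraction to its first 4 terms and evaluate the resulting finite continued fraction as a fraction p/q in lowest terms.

759/16

Compute successive convergents:
a_0 = 47: 47/1
a_1 = 2: 95/2
a_2 = 3: 332/7
a_3 = 2: 759/16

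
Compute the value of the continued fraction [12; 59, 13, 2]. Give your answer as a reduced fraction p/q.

Work from the innermost term outward:
Start with 2.
13 + 1/(2/1) = 13 + 1/2 = 27/2
59 + 1/(27/2) = 59 + 2/27 = 1595/27
12 + 1/(1595/27) = 12 + 27/1595 = 19167/1595

19167/1595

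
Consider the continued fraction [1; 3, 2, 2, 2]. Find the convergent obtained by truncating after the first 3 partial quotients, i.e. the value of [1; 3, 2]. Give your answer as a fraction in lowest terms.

9/7

Start with 2.
3 + 1/(2/1) = 3 + 1/2 = 7/2
1 + 1/(7/2) = 1 + 2/7 = 9/7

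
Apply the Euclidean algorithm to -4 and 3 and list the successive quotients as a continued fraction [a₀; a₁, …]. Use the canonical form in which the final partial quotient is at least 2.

Apply division with remainder until the remainder is 0:
⌊-4/3⌋ = -2, remainder 2
⌊3/2⌋ = 1, remainder 1
⌊2/1⌋ = 2, remainder 0

[-2; 1, 2]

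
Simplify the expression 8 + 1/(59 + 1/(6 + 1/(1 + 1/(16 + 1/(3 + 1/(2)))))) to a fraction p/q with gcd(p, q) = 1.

398288/49681

a_0 = 8: 8/1
a_1 = 59: 473/59
a_2 = 6: 2846/355
a_3 = 1: 3319/414
a_4 = 16: 55950/6979
a_5 = 3: 171169/21351
a_6 = 2: 398288/49681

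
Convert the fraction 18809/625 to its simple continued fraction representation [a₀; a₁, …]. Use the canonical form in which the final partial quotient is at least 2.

18809 ÷ 625 → quotient 30, remainder 59
625 ÷ 59 → quotient 10, remainder 35
59 ÷ 35 → quotient 1, remainder 24
35 ÷ 24 → quotient 1, remainder 11
24 ÷ 11 → quotient 2, remainder 2
11 ÷ 2 → quotient 5, remainder 1
2 ÷ 1 → quotient 2, remainder 0

[30; 10, 1, 1, 2, 5, 2]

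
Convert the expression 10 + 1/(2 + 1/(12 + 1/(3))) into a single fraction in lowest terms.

Start with 3.
12 + 1/(3/1) = 12 + 1/3 = 37/3
2 + 1/(37/3) = 2 + 3/37 = 77/37
10 + 1/(77/37) = 10 + 37/77 = 807/77

807/77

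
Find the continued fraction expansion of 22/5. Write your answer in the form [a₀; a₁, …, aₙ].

Run the Euclidean algorithm, recording each quotient:
22 ÷ 5 → quotient 4, remainder 2
5 ÷ 2 → quotient 2, remainder 1
2 ÷ 1 → quotient 2, remainder 0

[4; 2, 2]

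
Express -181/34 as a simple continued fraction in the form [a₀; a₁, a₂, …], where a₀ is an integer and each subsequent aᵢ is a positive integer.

⌊-181/34⌋ = -6, remainder 23
⌊34/23⌋ = 1, remainder 11
⌊23/11⌋ = 2, remainder 1
⌊11/1⌋ = 11, remainder 0

[-6; 1, 2, 11]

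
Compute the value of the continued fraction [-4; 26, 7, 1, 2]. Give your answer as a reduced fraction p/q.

a_0 = -4: -4/1
a_1 = 26: -103/26
a_2 = 7: -725/183
a_3 = 1: -828/209
a_4 = 2: -2381/601

-2381/601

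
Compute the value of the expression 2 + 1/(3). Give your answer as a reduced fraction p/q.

a_0 = 2: 2/1
a_1 = 3: 7/3

7/3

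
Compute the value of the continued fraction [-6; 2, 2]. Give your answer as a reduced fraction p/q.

Start with 2.
2 + 1/(2/1) = 2 + 1/2 = 5/2
-6 + 1/(5/2) = -6 + 2/5 = -28/5

-28/5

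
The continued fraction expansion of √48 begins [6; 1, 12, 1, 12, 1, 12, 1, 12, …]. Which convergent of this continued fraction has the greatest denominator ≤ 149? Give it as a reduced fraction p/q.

a_0 = 6: 6/1  (≤ bound)
a_1 = 1: 7/1  (≤ bound)
a_2 = 12: 90/13  (≤ bound)
a_3 = 1: 97/14  (≤ bound)
a_4 = 12: 1254/181  (> 149, stop)

97/14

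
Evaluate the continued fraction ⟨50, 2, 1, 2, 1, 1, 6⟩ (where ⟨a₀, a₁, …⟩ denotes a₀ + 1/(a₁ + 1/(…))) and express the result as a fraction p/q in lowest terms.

Start with 6.
1 + 1/(6/1) = 1 + 1/6 = 7/6
1 + 1/(7/6) = 1 + 6/7 = 13/7
2 + 1/(13/7) = 2 + 7/13 = 33/13
1 + 1/(33/13) = 1 + 13/33 = 46/33
2 + 1/(46/33) = 2 + 33/46 = 125/46
50 + 1/(125/46) = 50 + 46/125 = 6296/125

6296/125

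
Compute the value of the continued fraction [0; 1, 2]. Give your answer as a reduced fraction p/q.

a_0 = 0: 0/1
a_1 = 1: 1/1
a_2 = 2: 2/3

2/3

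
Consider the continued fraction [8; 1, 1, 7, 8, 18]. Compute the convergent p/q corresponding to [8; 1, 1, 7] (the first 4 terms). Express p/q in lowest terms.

128/15

Build up convergents one term at a time:
a_0 = 8: 8/1
a_1 = 1: 9/1
a_2 = 1: 17/2
a_3 = 7: 128/15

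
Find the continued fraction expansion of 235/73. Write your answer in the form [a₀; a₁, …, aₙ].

235 ÷ 73 → quotient 3, remainder 16
73 ÷ 16 → quotient 4, remainder 9
16 ÷ 9 → quotient 1, remainder 7
9 ÷ 7 → quotient 1, remainder 2
7 ÷ 2 → quotient 3, remainder 1
2 ÷ 1 → quotient 2, remainder 0

[3; 4, 1, 1, 3, 2]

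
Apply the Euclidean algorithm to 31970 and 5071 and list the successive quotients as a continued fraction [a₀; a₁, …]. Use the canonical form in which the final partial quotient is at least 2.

⌊31970/5071⌋ = 6, remainder 1544
⌊5071/1544⌋ = 3, remainder 439
⌊1544/439⌋ = 3, remainder 227
⌊439/227⌋ = 1, remainder 212
⌊227/212⌋ = 1, remainder 15
⌊212/15⌋ = 14, remainder 2
⌊15/2⌋ = 7, remainder 1
⌊2/1⌋ = 2, remainder 0

[6; 3, 3, 1, 1, 14, 7, 2]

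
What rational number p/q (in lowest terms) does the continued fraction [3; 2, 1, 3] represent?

37/11

a_0 = 3: 3/1
a_1 = 2: 7/2
a_2 = 1: 10/3
a_3 = 3: 37/11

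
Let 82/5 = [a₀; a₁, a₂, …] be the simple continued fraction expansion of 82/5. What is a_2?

2

⌊82/5⌋ = 16, remainder 2
⌊5/2⌋ = 2, remainder 1
⌊2/1⌋ = 2, remainder 0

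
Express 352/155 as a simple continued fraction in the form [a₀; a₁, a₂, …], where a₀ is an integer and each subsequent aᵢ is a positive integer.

[2; 3, 1, 2, 4, 3]

Run the Euclidean algorithm, recording each quotient:
⌊352/155⌋ = 2, remainder 42
⌊155/42⌋ = 3, remainder 29
⌊42/29⌋ = 1, remainder 13
⌊29/13⌋ = 2, remainder 3
⌊13/3⌋ = 4, remainder 1
⌊3/1⌋ = 3, remainder 0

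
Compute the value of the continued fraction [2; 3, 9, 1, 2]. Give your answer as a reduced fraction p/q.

Use the convergent recurrence hₖ = aₖ·hₖ₋₁ + hₖ₋₂ (and likewise for the denominators kₖ):
a_0 = 2: 2/1
a_1 = 3: 7/3
a_2 = 9: 65/28
a_3 = 1: 72/31
a_4 = 2: 209/90

209/90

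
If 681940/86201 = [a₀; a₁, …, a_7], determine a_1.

⌊681940/86201⌋ = 7, remainder 78533
⌊86201/78533⌋ = 1, remainder 7668

1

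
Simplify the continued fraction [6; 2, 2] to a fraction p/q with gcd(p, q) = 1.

32/5

Build up convergents one term at a time:
a_0 = 6: 6/1
a_1 = 2: 13/2
a_2 = 2: 32/5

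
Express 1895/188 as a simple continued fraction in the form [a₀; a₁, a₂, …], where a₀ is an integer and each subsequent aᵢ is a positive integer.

1895 = 10·188 + 15, so a_0 = 10
188 = 12·15 + 8, so a_1 = 12
15 = 1·8 + 7, so a_2 = 1
8 = 1·7 + 1, so a_3 = 1
7 = 7·1 + 0, so a_4 = 7

[10; 12, 1, 1, 7]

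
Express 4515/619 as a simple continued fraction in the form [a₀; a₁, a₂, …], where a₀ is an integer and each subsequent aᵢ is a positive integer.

[7; 3, 2, 2, 36]

Repeatedly divide and take the remainder:
⌊4515/619⌋ = 7, remainder 182
⌊619/182⌋ = 3, remainder 73
⌊182/73⌋ = 2, remainder 36
⌊73/36⌋ = 2, remainder 1
⌊36/1⌋ = 36, remainder 0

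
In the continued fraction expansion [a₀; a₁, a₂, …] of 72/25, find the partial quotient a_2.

72 ÷ 25 → quotient 2, remainder 22
25 ÷ 22 → quotient 1, remainder 3
22 ÷ 3 → quotient 7, remainder 1

7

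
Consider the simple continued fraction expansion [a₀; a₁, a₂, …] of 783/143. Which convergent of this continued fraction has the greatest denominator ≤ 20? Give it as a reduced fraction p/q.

List convergents until the denominator exceeds the bound:
a_0 = 5: 5/1  (≤ bound)
a_1 = 2: 11/2  (≤ bound)
a_2 = 9: 104/19  (≤ bound)
a_3 = 1: 115/21  (> 20, stop)

104/19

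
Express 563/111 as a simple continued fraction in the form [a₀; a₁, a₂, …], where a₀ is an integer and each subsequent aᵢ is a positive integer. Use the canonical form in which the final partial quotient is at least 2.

Run the Euclidean algorithm, recording each quotient:
⌊563/111⌋ = 5, remainder 8
⌊111/8⌋ = 13, remainder 7
⌊8/7⌋ = 1, remainder 1
⌊7/1⌋ = 7, remainder 0

[5; 13, 1, 7]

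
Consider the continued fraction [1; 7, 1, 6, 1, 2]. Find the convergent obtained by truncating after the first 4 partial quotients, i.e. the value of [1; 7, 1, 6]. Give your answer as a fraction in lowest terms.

Build up convergents one term at a time:
a_0 = 1: 1/1
a_1 = 7: 8/7
a_2 = 1: 9/8
a_3 = 6: 62/55

62/55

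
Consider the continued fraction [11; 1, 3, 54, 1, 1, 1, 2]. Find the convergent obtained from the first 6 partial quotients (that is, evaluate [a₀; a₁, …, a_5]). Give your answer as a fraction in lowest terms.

5147/438

Work from the innermost term outward:
Start with 1.
1 + 1/(1/1) = 1 + 1/1 = 2/1
54 + 1/(2/1) = 54 + 1/2 = 109/2
3 + 1/(109/2) = 3 + 2/109 = 329/109
1 + 1/(329/109) = 1 + 109/329 = 438/329
11 + 1/(438/329) = 11 + 329/438 = 5147/438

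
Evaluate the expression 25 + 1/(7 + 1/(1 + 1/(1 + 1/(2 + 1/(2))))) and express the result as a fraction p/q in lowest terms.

2287/91

Compute successive convergents:
a_0 = 25: 25/1
a_1 = 7: 176/7
a_2 = 1: 201/8
a_3 = 1: 377/15
a_4 = 2: 955/38
a_5 = 2: 2287/91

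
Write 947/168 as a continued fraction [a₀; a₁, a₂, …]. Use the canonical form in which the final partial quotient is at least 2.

947 ÷ 168 → quotient 5, remainder 107
168 ÷ 107 → quotient 1, remainder 61
107 ÷ 61 → quotient 1, remainder 46
61 ÷ 46 → quotient 1, remainder 15
46 ÷ 15 → quotient 3, remainder 1
15 ÷ 1 → quotient 15, remainder 0

[5; 1, 1, 1, 3, 15]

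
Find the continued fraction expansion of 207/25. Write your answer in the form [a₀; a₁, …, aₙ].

[8; 3, 1, 1, 3]

207 = 8·25 + 7, so a_0 = 8
25 = 3·7 + 4, so a_1 = 3
7 = 1·4 + 3, so a_2 = 1
4 = 1·3 + 1, so a_3 = 1
3 = 3·1 + 0, so a_4 = 3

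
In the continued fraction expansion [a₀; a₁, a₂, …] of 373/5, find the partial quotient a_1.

1

Run the Euclidean algorithm, recording each quotient:
373 = 74·5 + 3, so a_0 = 74
5 = 1·3 + 2, so a_1 = 1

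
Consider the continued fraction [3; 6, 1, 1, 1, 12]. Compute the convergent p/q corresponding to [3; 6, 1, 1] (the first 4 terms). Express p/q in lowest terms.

41/13

Start with 1.
1 + 1/(1/1) = 1 + 1/1 = 2/1
6 + 1/(2/1) = 6 + 1/2 = 13/2
3 + 1/(13/2) = 3 + 2/13 = 41/13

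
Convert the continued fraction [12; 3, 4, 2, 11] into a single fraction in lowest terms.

4087/332

Use the convergent recurrence hₖ = aₖ·hₖ₋₁ + hₖ₋₂ (and likewise for the denominators kₖ):
a_0 = 12: 12/1
a_1 = 3: 37/3
a_2 = 4: 160/13
a_3 = 2: 357/29
a_4 = 11: 4087/332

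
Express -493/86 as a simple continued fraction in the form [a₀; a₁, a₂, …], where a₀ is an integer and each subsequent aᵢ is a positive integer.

[-6; 3, 1, 2, 1, 5]

-493 ÷ 86 → quotient -6, remainder 23
86 ÷ 23 → quotient 3, remainder 17
23 ÷ 17 → quotient 1, remainder 6
17 ÷ 6 → quotient 2, remainder 5
6 ÷ 5 → quotient 1, remainder 1
5 ÷ 1 → quotient 5, remainder 0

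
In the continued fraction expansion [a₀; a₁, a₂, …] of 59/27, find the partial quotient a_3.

2

Apply division with remainder until the remainder is 0:
⌊59/27⌋ = 2, remainder 5
⌊27/5⌋ = 5, remainder 2
⌊5/2⌋ = 2, remainder 1
⌊2/1⌋ = 2, remainder 0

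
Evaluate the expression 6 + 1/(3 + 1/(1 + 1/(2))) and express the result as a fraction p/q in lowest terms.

a_0 = 6: 6/1
a_1 = 3: 19/3
a_2 = 1: 25/4
a_3 = 2: 69/11

69/11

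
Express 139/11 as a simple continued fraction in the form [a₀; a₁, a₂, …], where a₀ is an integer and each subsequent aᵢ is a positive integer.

[12; 1, 1, 1, 3]

139 ÷ 11 → quotient 12, remainder 7
11 ÷ 7 → quotient 1, remainder 4
7 ÷ 4 → quotient 1, remainder 3
4 ÷ 3 → quotient 1, remainder 1
3 ÷ 1 → quotient 3, remainder 0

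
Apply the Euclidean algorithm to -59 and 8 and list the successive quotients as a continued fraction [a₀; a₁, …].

[-8; 1, 1, 1, 2]

⌊-59/8⌋ = -8, remainder 5
⌊8/5⌋ = 1, remainder 3
⌊5/3⌋ = 1, remainder 2
⌊3/2⌋ = 1, remainder 1
⌊2/1⌋ = 2, remainder 0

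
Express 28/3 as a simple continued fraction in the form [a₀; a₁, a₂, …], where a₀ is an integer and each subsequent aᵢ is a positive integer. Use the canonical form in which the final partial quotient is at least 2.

[9; 3]

28 ÷ 3 → quotient 9, remainder 1
3 ÷ 1 → quotient 3, remainder 0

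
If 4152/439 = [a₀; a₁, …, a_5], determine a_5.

5

Apply division with remainder until the remainder is 0:
4152 = 9·439 + 201, so a_0 = 9
439 = 2·201 + 37, so a_1 = 2
201 = 5·37 + 16, so a_2 = 5
37 = 2·16 + 5, so a_3 = 2
16 = 3·5 + 1, so a_4 = 3
5 = 5·1 + 0, so a_5 = 5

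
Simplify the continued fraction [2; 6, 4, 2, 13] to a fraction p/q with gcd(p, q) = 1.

a_0 = 2: 2/1
a_1 = 6: 13/6
a_2 = 4: 54/25
a_3 = 2: 121/56
a_4 = 13: 1627/753

1627/753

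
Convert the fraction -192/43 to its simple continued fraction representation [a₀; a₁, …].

⌊-192/43⌋ = -5, remainder 23
⌊43/23⌋ = 1, remainder 20
⌊23/20⌋ = 1, remainder 3
⌊20/3⌋ = 6, remainder 2
⌊3/2⌋ = 1, remainder 1
⌊2/1⌋ = 2, remainder 0

[-5; 1, 1, 6, 1, 2]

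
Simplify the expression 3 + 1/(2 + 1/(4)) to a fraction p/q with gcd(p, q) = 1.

Collapse the nested fraction from the inside out:
Start with 4.
2 + 1/(4/1) = 2 + 1/4 = 9/4
3 + 1/(9/4) = 3 + 4/9 = 31/9

31/9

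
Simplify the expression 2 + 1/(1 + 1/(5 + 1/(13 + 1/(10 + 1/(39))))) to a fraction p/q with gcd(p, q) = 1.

88247/31123

Use the convergent recurrence hₖ = aₖ·hₖ₋₁ + hₖ₋₂ (and likewise for the denominators kₖ):
a_0 = 2: 2/1
a_1 = 1: 3/1
a_2 = 5: 17/6
a_3 = 13: 224/79
a_4 = 10: 2257/796
a_5 = 39: 88247/31123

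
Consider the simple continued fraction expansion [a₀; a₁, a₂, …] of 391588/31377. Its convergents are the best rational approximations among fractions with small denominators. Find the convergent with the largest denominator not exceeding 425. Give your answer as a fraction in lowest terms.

5017/402

a_0 = 12: 12/1  (≤ bound)
a_1 = 2: 25/2  (≤ bound)
a_2 = 12: 312/25  (≤ bound)
a_3 = 16: 5017/402  (≤ bound)
a_4 = 2: 10346/829  (> 425, stop)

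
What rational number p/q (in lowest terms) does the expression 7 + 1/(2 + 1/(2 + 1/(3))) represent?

126/17

a_0 = 7: 7/1
a_1 = 2: 15/2
a_2 = 2: 37/5
a_3 = 3: 126/17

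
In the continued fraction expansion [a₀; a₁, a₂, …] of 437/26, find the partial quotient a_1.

1

437 = 16·26 + 21, so a_0 = 16
26 = 1·21 + 5, so a_1 = 1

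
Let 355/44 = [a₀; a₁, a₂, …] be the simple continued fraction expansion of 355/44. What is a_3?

2

355 ÷ 44 → quotient 8, remainder 3
44 ÷ 3 → quotient 14, remainder 2
3 ÷ 2 → quotient 1, remainder 1
2 ÷ 1 → quotient 2, remainder 0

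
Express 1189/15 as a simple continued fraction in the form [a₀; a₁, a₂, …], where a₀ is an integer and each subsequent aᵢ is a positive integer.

[79; 3, 1, 3]

1189 ÷ 15 → quotient 79, remainder 4
15 ÷ 4 → quotient 3, remainder 3
4 ÷ 3 → quotient 1, remainder 1
3 ÷ 1 → quotient 3, remainder 0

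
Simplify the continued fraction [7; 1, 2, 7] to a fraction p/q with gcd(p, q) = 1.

169/22

Start with 7.
2 + 1/(7/1) = 2 + 1/7 = 15/7
1 + 1/(15/7) = 1 + 7/15 = 22/15
7 + 1/(22/15) = 7 + 15/22 = 169/22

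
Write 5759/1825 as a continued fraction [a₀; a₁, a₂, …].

[3; 6, 2, 2, 1, 7, 2, 2]

⌊5759/1825⌋ = 3, remainder 284
⌊1825/284⌋ = 6, remainder 121
⌊284/121⌋ = 2, remainder 42
⌊121/42⌋ = 2, remainder 37
⌊42/37⌋ = 1, remainder 5
⌊37/5⌋ = 7, remainder 2
⌊5/2⌋ = 2, remainder 1
⌊2/1⌋ = 2, remainder 0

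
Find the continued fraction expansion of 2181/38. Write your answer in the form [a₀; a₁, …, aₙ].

[57; 2, 1, 1, 7]

Apply division with remainder until the remainder is 0:
2181 ÷ 38 → quotient 57, remainder 15
38 ÷ 15 → quotient 2, remainder 8
15 ÷ 8 → quotient 1, remainder 7
8 ÷ 7 → quotient 1, remainder 1
7 ÷ 1 → quotient 7, remainder 0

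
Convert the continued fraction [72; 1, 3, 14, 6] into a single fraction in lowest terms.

a_0 = 72: 72/1
a_1 = 1: 73/1
a_2 = 3: 291/4
a_3 = 14: 4147/57
a_4 = 6: 25173/346

25173/346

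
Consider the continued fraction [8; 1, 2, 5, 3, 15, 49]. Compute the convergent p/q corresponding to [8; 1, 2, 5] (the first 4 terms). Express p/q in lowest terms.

Start with 5.
2 + 1/(5/1) = 2 + 1/5 = 11/5
1 + 1/(11/5) = 1 + 5/11 = 16/11
8 + 1/(16/11) = 8 + 11/16 = 139/16

139/16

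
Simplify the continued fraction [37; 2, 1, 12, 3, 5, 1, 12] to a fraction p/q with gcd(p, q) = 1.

354860/9503

a_0 = 37: 37/1
a_1 = 2: 75/2
a_2 = 1: 112/3
a_3 = 12: 1419/38
a_4 = 3: 4369/117
a_5 = 5: 23264/623
a_6 = 1: 27633/740
a_7 = 12: 354860/9503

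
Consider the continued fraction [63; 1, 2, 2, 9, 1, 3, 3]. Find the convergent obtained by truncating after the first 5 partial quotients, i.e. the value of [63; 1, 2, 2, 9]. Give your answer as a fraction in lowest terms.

Compute successive convergents:
a_0 = 63: 63/1
a_1 = 1: 64/1
a_2 = 2: 191/3
a_3 = 2: 446/7
a_4 = 9: 4205/66

4205/66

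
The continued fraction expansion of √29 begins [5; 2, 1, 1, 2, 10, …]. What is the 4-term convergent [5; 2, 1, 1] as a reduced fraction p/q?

Start with 1.
1 + 1/(1/1) = 1 + 1/1 = 2/1
2 + 1/(2/1) = 2 + 1/2 = 5/2
5 + 1/(5/2) = 5 + 2/5 = 27/5

27/5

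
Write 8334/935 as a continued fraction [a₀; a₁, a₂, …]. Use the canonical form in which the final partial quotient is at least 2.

⌊8334/935⌋ = 8, remainder 854
⌊935/854⌋ = 1, remainder 81
⌊854/81⌋ = 10, remainder 44
⌊81/44⌋ = 1, remainder 37
⌊44/37⌋ = 1, remainder 7
⌊37/7⌋ = 5, remainder 2
⌊7/2⌋ = 3, remainder 1
⌊2/1⌋ = 2, remainder 0

[8; 1, 10, 1, 1, 5, 3, 2]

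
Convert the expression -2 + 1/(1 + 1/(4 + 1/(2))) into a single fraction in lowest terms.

Work from the innermost term outward:
Start with 2.
4 + 1/(2/1) = 4 + 1/2 = 9/2
1 + 1/(9/2) = 1 + 2/9 = 11/9
-2 + 1/(11/9) = -2 + 9/11 = -13/11

-13/11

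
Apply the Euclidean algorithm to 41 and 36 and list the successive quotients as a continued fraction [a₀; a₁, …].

[1; 7, 5]

Repeatedly divide and take the remainder:
⌊41/36⌋ = 1, remainder 5
⌊36/5⌋ = 7, remainder 1
⌊5/1⌋ = 5, remainder 0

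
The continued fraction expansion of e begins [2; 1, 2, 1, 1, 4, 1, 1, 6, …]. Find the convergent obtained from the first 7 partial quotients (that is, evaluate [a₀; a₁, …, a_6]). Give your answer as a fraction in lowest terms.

106/39

Start with 1.
4 + 1/(1/1) = 4 + 1/1 = 5/1
1 + 1/(5/1) = 1 + 1/5 = 6/5
1 + 1/(6/5) = 1 + 5/6 = 11/6
2 + 1/(11/6) = 2 + 6/11 = 28/11
1 + 1/(28/11) = 1 + 11/28 = 39/28
2 + 1/(39/28) = 2 + 28/39 = 106/39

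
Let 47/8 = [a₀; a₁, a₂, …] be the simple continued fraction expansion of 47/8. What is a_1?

47 = 5·8 + 7, so a_0 = 5
8 = 1·7 + 1, so a_1 = 1

1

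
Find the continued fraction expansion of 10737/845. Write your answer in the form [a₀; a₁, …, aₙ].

⌊10737/845⌋ = 12, remainder 597
⌊845/597⌋ = 1, remainder 248
⌊597/248⌋ = 2, remainder 101
⌊248/101⌋ = 2, remainder 46
⌊101/46⌋ = 2, remainder 9
⌊46/9⌋ = 5, remainder 1
⌊9/1⌋ = 9, remainder 0

[12; 1, 2, 2, 2, 5, 9]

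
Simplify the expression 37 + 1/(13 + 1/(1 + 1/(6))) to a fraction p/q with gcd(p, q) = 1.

a_0 = 37: 37/1
a_1 = 13: 482/13
a_2 = 1: 519/14
a_3 = 6: 3596/97

3596/97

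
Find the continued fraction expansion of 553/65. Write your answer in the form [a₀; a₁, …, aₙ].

553 = 8·65 + 33, so a_0 = 8
65 = 1·33 + 32, so a_1 = 1
33 = 1·32 + 1, so a_2 = 1
32 = 32·1 + 0, so a_3 = 32

[8; 1, 1, 32]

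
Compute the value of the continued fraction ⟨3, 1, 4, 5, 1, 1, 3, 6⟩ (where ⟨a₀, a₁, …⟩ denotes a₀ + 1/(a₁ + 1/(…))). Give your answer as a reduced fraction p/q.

4831/1269

a_0 = 3: 3/1
a_1 = 1: 4/1
a_2 = 4: 19/5
a_3 = 5: 99/26
a_4 = 1: 118/31
a_5 = 1: 217/57
a_6 = 3: 769/202
a_7 = 6: 4831/1269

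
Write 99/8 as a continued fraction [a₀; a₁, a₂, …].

[12; 2, 1, 2]

Repeatedly divide and take the remainder:
99 ÷ 8 → quotient 12, remainder 3
8 ÷ 3 → quotient 2, remainder 2
3 ÷ 2 → quotient 1, remainder 1
2 ÷ 1 → quotient 2, remainder 0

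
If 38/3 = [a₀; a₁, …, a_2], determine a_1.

38 = 12·3 + 2, so a_0 = 12
3 = 1·2 + 1, so a_1 = 1

1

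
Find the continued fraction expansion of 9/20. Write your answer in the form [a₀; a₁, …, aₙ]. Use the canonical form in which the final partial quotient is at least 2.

9 ÷ 20 → quotient 0, remainder 9
20 ÷ 9 → quotient 2, remainder 2
9 ÷ 2 → quotient 4, remainder 1
2 ÷ 1 → quotient 2, remainder 0

[0; 2, 4, 2]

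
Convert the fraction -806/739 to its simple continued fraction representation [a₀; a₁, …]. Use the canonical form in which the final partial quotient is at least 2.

[-2; 1, 10, 33, 2]

Apply division with remainder until the remainder is 0:
⌊-806/739⌋ = -2, remainder 672
⌊739/672⌋ = 1, remainder 67
⌊672/67⌋ = 10, remainder 2
⌊67/2⌋ = 33, remainder 1
⌊2/1⌋ = 2, remainder 0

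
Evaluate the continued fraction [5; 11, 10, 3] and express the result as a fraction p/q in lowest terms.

1751/344

a_0 = 5: 5/1
a_1 = 11: 56/11
a_2 = 10: 565/111
a_3 = 3: 1751/344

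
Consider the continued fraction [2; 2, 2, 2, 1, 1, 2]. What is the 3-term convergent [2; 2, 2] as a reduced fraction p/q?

12/5

Compute successive convergents:
a_0 = 2: 2/1
a_1 = 2: 5/2
a_2 = 2: 12/5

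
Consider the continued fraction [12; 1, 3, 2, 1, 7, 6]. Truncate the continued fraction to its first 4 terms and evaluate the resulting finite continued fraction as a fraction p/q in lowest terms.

a_0 = 12: 12/1
a_1 = 1: 13/1
a_2 = 3: 51/4
a_3 = 2: 115/9

115/9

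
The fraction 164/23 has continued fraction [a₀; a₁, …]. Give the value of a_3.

2

164 = 7·23 + 3, so a_0 = 7
23 = 7·3 + 2, so a_1 = 7
3 = 1·2 + 1, so a_2 = 1
2 = 2·1 + 0, so a_3 = 2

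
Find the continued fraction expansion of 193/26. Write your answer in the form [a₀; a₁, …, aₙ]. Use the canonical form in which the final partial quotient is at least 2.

[7; 2, 2, 1, 3]

193 = 7·26 + 11, so a_0 = 7
26 = 2·11 + 4, so a_1 = 2
11 = 2·4 + 3, so a_2 = 2
4 = 1·3 + 1, so a_3 = 1
3 = 3·1 + 0, so a_4 = 3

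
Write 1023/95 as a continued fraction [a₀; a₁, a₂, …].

[10; 1, 3, 3, 7]

Run the Euclidean algorithm, recording each quotient:
1023 ÷ 95 → quotient 10, remainder 73
95 ÷ 73 → quotient 1, remainder 22
73 ÷ 22 → quotient 3, remainder 7
22 ÷ 7 → quotient 3, remainder 1
7 ÷ 1 → quotient 7, remainder 0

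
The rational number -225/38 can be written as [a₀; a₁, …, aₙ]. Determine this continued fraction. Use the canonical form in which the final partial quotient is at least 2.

[-6; 12, 1, 2]

Apply division with remainder until the remainder is 0:
-225 ÷ 38 → quotient -6, remainder 3
38 ÷ 3 → quotient 12, remainder 2
3 ÷ 2 → quotient 1, remainder 1
2 ÷ 1 → quotient 2, remainder 0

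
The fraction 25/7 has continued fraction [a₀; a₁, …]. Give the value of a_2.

1

25 = 3·7 + 4, so a_0 = 3
7 = 1·4 + 3, so a_1 = 1
4 = 1·3 + 1, so a_2 = 1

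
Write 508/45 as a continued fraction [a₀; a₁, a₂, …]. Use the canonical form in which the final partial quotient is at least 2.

Repeatedly divide and take the remainder:
508 ÷ 45 → quotient 11, remainder 13
45 ÷ 13 → quotient 3, remainder 6
13 ÷ 6 → quotient 2, remainder 1
6 ÷ 1 → quotient 6, remainder 0

[11; 3, 2, 6]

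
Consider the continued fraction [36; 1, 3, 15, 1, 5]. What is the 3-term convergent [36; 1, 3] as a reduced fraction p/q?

147/4

Start with 3.
1 + 1/(3/1) = 1 + 1/3 = 4/3
36 + 1/(4/3) = 36 + 3/4 = 147/4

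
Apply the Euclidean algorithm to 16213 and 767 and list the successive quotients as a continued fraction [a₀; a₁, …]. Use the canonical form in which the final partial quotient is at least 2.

16213 ÷ 767 → quotient 21, remainder 106
767 ÷ 106 → quotient 7, remainder 25
106 ÷ 25 → quotient 4, remainder 6
25 ÷ 6 → quotient 4, remainder 1
6 ÷ 1 → quotient 6, remainder 0

[21; 7, 4, 4, 6]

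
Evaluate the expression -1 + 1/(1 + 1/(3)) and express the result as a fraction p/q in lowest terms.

Start with 3.
1 + 1/(3/1) = 1 + 1/3 = 4/3
-1 + 1/(4/3) = -1 + 3/4 = -1/4

-1/4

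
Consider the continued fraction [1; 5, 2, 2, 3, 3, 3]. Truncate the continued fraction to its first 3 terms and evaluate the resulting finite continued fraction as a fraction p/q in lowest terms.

Start with 2.
5 + 1/(2/1) = 5 + 1/2 = 11/2
1 + 1/(11/2) = 1 + 2/11 = 13/11

13/11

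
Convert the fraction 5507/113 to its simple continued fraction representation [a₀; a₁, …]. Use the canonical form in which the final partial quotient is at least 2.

5507 ÷ 113 → quotient 48, remainder 83
113 ÷ 83 → quotient 1, remainder 30
83 ÷ 30 → quotient 2, remainder 23
30 ÷ 23 → quotient 1, remainder 7
23 ÷ 7 → quotient 3, remainder 2
7 ÷ 2 → quotient 3, remainder 1
2 ÷ 1 → quotient 2, remainder 0

[48; 1, 2, 1, 3, 3, 2]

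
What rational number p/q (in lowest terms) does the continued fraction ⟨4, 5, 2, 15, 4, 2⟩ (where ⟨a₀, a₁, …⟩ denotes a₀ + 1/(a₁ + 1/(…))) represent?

Start with 2.
4 + 1/(2/1) = 4 + 1/2 = 9/2
15 + 1/(9/2) = 15 + 2/9 = 137/9
2 + 1/(137/9) = 2 + 9/137 = 283/137
5 + 1/(283/137) = 5 + 137/283 = 1552/283
4 + 1/(1552/283) = 4 + 283/1552 = 6491/1552

6491/1552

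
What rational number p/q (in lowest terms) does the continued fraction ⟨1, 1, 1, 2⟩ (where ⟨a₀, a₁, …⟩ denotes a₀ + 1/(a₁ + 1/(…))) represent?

a_0 = 1: 1/1
a_1 = 1: 2/1
a_2 = 1: 3/2
a_3 = 2: 8/5

8/5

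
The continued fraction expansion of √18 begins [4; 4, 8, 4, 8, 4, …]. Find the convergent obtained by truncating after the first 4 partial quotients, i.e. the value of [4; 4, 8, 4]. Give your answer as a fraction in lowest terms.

Collapse the nested fraction from the inside out:
Start with 4.
8 + 1/(4/1) = 8 + 1/4 = 33/4
4 + 1/(33/4) = 4 + 4/33 = 136/33
4 + 1/(136/33) = 4 + 33/136 = 577/136

577/136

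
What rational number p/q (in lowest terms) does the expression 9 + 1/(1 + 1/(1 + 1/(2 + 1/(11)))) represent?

547/57

a_0 = 9: 9/1
a_1 = 1: 10/1
a_2 = 1: 19/2
a_3 = 2: 48/5
a_4 = 11: 547/57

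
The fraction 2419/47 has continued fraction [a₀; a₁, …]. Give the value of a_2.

7

⌊2419/47⌋ = 51, remainder 22
⌊47/22⌋ = 2, remainder 3
⌊22/3⌋ = 7, remainder 1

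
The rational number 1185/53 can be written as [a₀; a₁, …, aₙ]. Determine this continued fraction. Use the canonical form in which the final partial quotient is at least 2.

[22; 2, 1, 3, 1, 3]

⌊1185/53⌋ = 22, remainder 19
⌊53/19⌋ = 2, remainder 15
⌊19/15⌋ = 1, remainder 4
⌊15/4⌋ = 3, remainder 3
⌊4/3⌋ = 1, remainder 1
⌊3/1⌋ = 3, remainder 0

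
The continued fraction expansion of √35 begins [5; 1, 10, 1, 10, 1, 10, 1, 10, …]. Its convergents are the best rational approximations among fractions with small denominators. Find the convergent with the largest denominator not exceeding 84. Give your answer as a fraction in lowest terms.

a_0 = 5: 5/1  (≤ bound)
a_1 = 1: 6/1  (≤ bound)
a_2 = 10: 65/11  (≤ bound)
a_3 = 1: 71/12  (≤ bound)
a_4 = 10: 775/131  (> 84, stop)

71/12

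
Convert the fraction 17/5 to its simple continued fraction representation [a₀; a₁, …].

Repeatedly divide and take the remainder:
17 = 3·5 + 2, so a_0 = 3
5 = 2·2 + 1, so a_1 = 2
2 = 2·1 + 0, so a_2 = 2

[3; 2, 2]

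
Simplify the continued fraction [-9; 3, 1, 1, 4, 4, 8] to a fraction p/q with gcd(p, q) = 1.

a_0 = -9: -9/1
a_1 = 3: -26/3
a_2 = 1: -35/4
a_3 = 1: -61/7
a_4 = 4: -279/32
a_5 = 4: -1177/135
a_6 = 8: -9695/1112

-9695/1112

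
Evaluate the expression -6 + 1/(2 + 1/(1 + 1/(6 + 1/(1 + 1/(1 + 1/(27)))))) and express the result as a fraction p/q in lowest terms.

-6691/1184

Build up convergents one term at a time:
a_0 = -6: -6/1
a_1 = 2: -11/2
a_2 = 1: -17/3
a_3 = 6: -113/20
a_4 = 1: -130/23
a_5 = 1: -243/43
a_6 = 27: -6691/1184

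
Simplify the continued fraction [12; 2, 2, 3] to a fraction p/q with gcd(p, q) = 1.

Use the convergent recurrence hₖ = aₖ·hₖ₋₁ + hₖ₋₂ (and likewise for the denominators kₖ):
a_0 = 12: 12/1
a_1 = 2: 25/2
a_2 = 2: 62/5
a_3 = 3: 211/17

211/17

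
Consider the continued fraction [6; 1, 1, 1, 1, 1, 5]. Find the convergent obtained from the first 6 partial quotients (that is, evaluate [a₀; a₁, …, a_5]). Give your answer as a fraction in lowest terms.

53/8

a_0 = 6: 6/1
a_1 = 1: 7/1
a_2 = 1: 13/2
a_3 = 1: 20/3
a_4 = 1: 33/5
a_5 = 1: 53/8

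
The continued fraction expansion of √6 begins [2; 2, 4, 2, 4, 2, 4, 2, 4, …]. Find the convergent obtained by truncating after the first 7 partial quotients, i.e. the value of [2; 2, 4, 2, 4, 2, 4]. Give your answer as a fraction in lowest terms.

2158/881

a_0 = 2: 2/1
a_1 = 2: 5/2
a_2 = 4: 22/9
a_3 = 2: 49/20
a_4 = 4: 218/89
a_5 = 2: 485/198
a_6 = 4: 2158/881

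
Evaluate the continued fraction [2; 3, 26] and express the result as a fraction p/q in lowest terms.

184/79

Start with 26.
3 + 1/(26/1) = 3 + 1/26 = 79/26
2 + 1/(79/26) = 2 + 26/79 = 184/79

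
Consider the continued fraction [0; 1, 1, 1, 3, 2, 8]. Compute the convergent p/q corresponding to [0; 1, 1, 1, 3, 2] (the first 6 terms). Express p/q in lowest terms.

Start with 2.
3 + 1/(2/1) = 3 + 1/2 = 7/2
1 + 1/(7/2) = 1 + 2/7 = 9/7
1 + 1/(9/7) = 1 + 7/9 = 16/9
1 + 1/(16/9) = 1 + 9/16 = 25/16
0 + 1/(25/16) = 0 + 16/25 = 16/25

16/25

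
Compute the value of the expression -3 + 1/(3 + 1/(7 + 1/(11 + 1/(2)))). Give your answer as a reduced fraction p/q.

a_0 = -3: -3/1
a_1 = 3: -8/3
a_2 = 7: -59/22
a_3 = 11: -657/245
a_4 = 2: -1373/512

-1373/512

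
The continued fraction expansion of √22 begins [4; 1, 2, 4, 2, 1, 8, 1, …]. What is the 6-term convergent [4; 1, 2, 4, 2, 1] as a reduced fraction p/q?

197/42

Build up convergents one term at a time:
a_0 = 4: 4/1
a_1 = 1: 5/1
a_2 = 2: 14/3
a_3 = 4: 61/13
a_4 = 2: 136/29
a_5 = 1: 197/42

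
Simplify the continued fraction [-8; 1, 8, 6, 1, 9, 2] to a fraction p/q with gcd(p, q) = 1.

Compute successive convergents:
a_0 = -8: -8/1
a_1 = 1: -7/1
a_2 = 8: -64/9
a_3 = 6: -391/55
a_4 = 1: -455/64
a_5 = 9: -4486/631
a_6 = 2: -9427/1326

-9427/1326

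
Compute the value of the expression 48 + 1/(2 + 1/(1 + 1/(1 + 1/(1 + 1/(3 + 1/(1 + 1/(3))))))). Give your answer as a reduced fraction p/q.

6773/140

Start with 3.
1 + 1/(3/1) = 1 + 1/3 = 4/3
3 + 1/(4/3) = 3 + 3/4 = 15/4
1 + 1/(15/4) = 1 + 4/15 = 19/15
1 + 1/(19/15) = 1 + 15/19 = 34/19
1 + 1/(34/19) = 1 + 19/34 = 53/34
2 + 1/(53/34) = 2 + 34/53 = 140/53
48 + 1/(140/53) = 48 + 53/140 = 6773/140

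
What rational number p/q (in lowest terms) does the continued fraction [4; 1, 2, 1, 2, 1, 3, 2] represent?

601/127

Build up convergents one term at a time:
a_0 = 4: 4/1
a_1 = 1: 5/1
a_2 = 2: 14/3
a_3 = 1: 19/4
a_4 = 2: 52/11
a_5 = 1: 71/15
a_6 = 3: 265/56
a_7 = 2: 601/127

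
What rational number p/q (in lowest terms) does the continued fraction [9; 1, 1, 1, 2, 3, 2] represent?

597/62

a_0 = 9: 9/1
a_1 = 1: 10/1
a_2 = 1: 19/2
a_3 = 1: 29/3
a_4 = 2: 77/8
a_5 = 3: 260/27
a_6 = 2: 597/62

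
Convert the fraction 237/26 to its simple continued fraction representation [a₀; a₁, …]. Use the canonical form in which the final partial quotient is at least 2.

[9; 8, 1, 2]

237 ÷ 26 → quotient 9, remainder 3
26 ÷ 3 → quotient 8, remainder 2
3 ÷ 2 → quotient 1, remainder 1
2 ÷ 1 → quotient 2, remainder 0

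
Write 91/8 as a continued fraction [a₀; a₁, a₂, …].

[11; 2, 1, 2]

Repeatedly divide and take the remainder:
91 ÷ 8 → quotient 11, remainder 3
8 ÷ 3 → quotient 2, remainder 2
3 ÷ 2 → quotient 1, remainder 1
2 ÷ 1 → quotient 2, remainder 0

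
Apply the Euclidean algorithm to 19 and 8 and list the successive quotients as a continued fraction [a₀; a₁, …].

Apply division with remainder until the remainder is 0:
19 = 2·8 + 3, so a_0 = 2
8 = 2·3 + 2, so a_1 = 2
3 = 1·2 + 1, so a_2 = 1
2 = 2·1 + 0, so a_3 = 2

[2; 2, 1, 2]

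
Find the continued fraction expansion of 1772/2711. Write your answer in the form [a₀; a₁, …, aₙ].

[0; 1, 1, 1, 7, 1, 6, 15]

Apply division with remainder until the remainder is 0:
1772 ÷ 2711 → quotient 0, remainder 1772
2711 ÷ 1772 → quotient 1, remainder 939
1772 ÷ 939 → quotient 1, remainder 833
939 ÷ 833 → quotient 1, remainder 106
833 ÷ 106 → quotient 7, remainder 91
106 ÷ 91 → quotient 1, remainder 15
91 ÷ 15 → quotient 6, remainder 1
15 ÷ 1 → quotient 15, remainder 0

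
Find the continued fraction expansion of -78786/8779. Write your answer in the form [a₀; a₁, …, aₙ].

[-9; 39, 56, 4]

-78786 ÷ 8779 → quotient -9, remainder 225
8779 ÷ 225 → quotient 39, remainder 4
225 ÷ 4 → quotient 56, remainder 1
4 ÷ 1 → quotient 4, remainder 0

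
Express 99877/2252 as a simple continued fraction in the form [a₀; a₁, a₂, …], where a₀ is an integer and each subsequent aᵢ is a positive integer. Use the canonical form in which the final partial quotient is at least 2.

[44; 2, 1, 5, 1, 6, 5, 3]

Run the Euclidean algorithm, recording each quotient:
99877 = 44·2252 + 789, so a_0 = 44
2252 = 2·789 + 674, so a_1 = 2
789 = 1·674 + 115, so a_2 = 1
674 = 5·115 + 99, so a_3 = 5
115 = 1·99 + 16, so a_4 = 1
99 = 6·16 + 3, so a_5 = 6
16 = 5·3 + 1, so a_6 = 5
3 = 3·1 + 0, so a_7 = 3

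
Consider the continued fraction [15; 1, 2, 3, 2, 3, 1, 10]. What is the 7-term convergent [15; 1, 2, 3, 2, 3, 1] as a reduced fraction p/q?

a_0 = 15: 15/1
a_1 = 1: 16/1
a_2 = 2: 47/3
a_3 = 3: 157/10
a_4 = 2: 361/23
a_5 = 3: 1240/79
a_6 = 1: 1601/102

1601/102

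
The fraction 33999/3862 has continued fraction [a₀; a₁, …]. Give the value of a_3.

11

⌊33999/3862⌋ = 8, remainder 3103
⌊3862/3103⌋ = 1, remainder 759
⌊3103/759⌋ = 4, remainder 67
⌊759/67⌋ = 11, remainder 22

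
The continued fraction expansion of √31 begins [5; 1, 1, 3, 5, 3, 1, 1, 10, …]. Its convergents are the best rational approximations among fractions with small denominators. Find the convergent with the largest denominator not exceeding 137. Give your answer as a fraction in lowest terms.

657/118

a_0 = 5: 5/1  (≤ bound)
a_1 = 1: 6/1  (≤ bound)
a_2 = 1: 11/2  (≤ bound)
a_3 = 3: 39/7  (≤ bound)
a_4 = 5: 206/37  (≤ bound)
a_5 = 3: 657/118  (≤ bound)
a_6 = 1: 863/155  (> 137, stop)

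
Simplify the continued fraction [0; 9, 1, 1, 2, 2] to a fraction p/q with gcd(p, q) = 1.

12/115

Start with 2.
2 + 1/(2/1) = 2 + 1/2 = 5/2
1 + 1/(5/2) = 1 + 2/5 = 7/5
1 + 1/(7/5) = 1 + 5/7 = 12/7
9 + 1/(12/7) = 9 + 7/12 = 115/12
0 + 1/(115/12) = 0 + 12/115 = 12/115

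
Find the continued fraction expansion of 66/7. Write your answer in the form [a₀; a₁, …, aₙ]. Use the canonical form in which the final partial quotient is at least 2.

Run the Euclidean algorithm, recording each quotient:
66 ÷ 7 → quotient 9, remainder 3
7 ÷ 3 → quotient 2, remainder 1
3 ÷ 1 → quotient 3, remainder 0

[9; 2, 3]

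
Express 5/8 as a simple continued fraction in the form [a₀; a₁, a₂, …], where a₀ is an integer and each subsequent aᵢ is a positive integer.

[0; 1, 1, 1, 2]

Repeatedly divide and take the remainder:
5 ÷ 8 → quotient 0, remainder 5
8 ÷ 5 → quotient 1, remainder 3
5 ÷ 3 → quotient 1, remainder 2
3 ÷ 2 → quotient 1, remainder 1
2 ÷ 1 → quotient 2, remainder 0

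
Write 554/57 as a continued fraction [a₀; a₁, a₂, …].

554 ÷ 57 → quotient 9, remainder 41
57 ÷ 41 → quotient 1, remainder 16
41 ÷ 16 → quotient 2, remainder 9
16 ÷ 9 → quotient 1, remainder 7
9 ÷ 7 → quotient 1, remainder 2
7 ÷ 2 → quotient 3, remainder 1
2 ÷ 1 → quotient 2, remainder 0

[9; 1, 2, 1, 1, 3, 2]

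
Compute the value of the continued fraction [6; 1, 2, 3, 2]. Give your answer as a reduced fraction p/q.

Start with 2.
3 + 1/(2/1) = 3 + 1/2 = 7/2
2 + 1/(7/2) = 2 + 2/7 = 16/7
1 + 1/(16/7) = 1 + 7/16 = 23/16
6 + 1/(23/16) = 6 + 16/23 = 154/23

154/23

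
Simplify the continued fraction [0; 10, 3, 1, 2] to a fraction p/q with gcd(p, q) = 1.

11/113

Start with 2.
1 + 1/(2/1) = 1 + 1/2 = 3/2
3 + 1/(3/2) = 3 + 2/3 = 11/3
10 + 1/(11/3) = 10 + 3/11 = 113/11
0 + 1/(113/11) = 0 + 11/113 = 11/113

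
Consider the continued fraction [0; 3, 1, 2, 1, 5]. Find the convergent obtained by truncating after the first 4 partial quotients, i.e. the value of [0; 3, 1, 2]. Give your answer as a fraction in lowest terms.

a_0 = 0: 0/1
a_1 = 3: 1/3
a_2 = 1: 1/4
a_3 = 2: 3/11

3/11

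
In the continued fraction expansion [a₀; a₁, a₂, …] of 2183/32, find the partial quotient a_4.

3

2183 = 68·32 + 7, so a_0 = 68
32 = 4·7 + 4, so a_1 = 4
7 = 1·4 + 3, so a_2 = 1
4 = 1·3 + 1, so a_3 = 1
3 = 3·1 + 0, so a_4 = 3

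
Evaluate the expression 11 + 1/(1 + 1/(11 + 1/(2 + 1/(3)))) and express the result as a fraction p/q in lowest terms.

1037/87

Build up convergents one term at a time:
a_0 = 11: 11/1
a_1 = 1: 12/1
a_2 = 11: 143/12
a_3 = 2: 298/25
a_4 = 3: 1037/87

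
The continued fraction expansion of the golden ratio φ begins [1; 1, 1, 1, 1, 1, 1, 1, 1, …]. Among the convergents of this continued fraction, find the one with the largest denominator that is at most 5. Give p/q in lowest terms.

8/5

a_0 = 1: 1/1  (≤ bound)
a_1 = 1: 2/1  (≤ bound)
a_2 = 1: 3/2  (≤ bound)
a_3 = 1: 5/3  (≤ bound)
a_4 = 1: 8/5  (≤ bound)
a_5 = 1: 13/8  (> 5, stop)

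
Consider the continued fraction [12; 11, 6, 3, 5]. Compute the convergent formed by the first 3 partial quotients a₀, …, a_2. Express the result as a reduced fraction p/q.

810/67

Start with 6.
11 + 1/(6/1) = 11 + 1/6 = 67/6
12 + 1/(67/6) = 12 + 6/67 = 810/67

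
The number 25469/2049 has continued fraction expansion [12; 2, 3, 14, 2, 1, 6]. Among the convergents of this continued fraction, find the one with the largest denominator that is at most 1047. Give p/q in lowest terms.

List convergents until the denominator exceeds the bound:
a_0 = 12: 12/1  (≤ bound)
a_1 = 2: 25/2  (≤ bound)
a_2 = 3: 87/7  (≤ bound)
a_3 = 14: 1243/100  (≤ bound)
a_4 = 2: 2573/207  (≤ bound)
a_5 = 1: 3816/307  (≤ bound)
a_6 = 6: 25469/2049  (> 1047, stop)

3816/307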